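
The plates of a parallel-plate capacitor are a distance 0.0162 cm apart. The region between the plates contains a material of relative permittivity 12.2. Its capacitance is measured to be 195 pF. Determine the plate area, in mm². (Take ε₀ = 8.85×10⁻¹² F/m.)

A = Cd/(κε₀) = 1.95×10⁻¹⁰ × 1.62×10⁻⁴ / (12.2 × 8.85×10⁻¹²) = 2.93×10⁻⁴ m².

A ≈ 293 mm²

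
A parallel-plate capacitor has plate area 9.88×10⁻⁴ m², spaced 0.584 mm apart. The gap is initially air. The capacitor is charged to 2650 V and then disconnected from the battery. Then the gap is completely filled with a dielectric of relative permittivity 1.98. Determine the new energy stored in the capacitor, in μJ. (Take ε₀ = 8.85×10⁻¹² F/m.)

U ≈ 26.6 μJ

Initially C₁ = ε₀A/d = 8.85×10⁻¹² × 9.88×10⁻⁴ / 5.84×10⁻⁴ = 1.50×10⁻¹¹ F.
U₁ = 5.26×10⁻⁵ J.
Isolated ⇒ Q is held fixed. C₂ = 1.98 C₁ and U = Q²/(2C), so U₂/U₁ = C₁/C₂ = 0.505.
U₂ = 0.505 × 5.26×10⁻⁵ = 2.66×10⁻⁵ J.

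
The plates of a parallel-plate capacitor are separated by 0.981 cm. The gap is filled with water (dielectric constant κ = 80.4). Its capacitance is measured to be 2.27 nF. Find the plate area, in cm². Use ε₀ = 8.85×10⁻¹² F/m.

313 cm²

A = Cd/(κε₀) = 2.27×10⁻⁹ × 9.81×10⁻³ / (80.4 × 8.85×10⁻¹²) = 3.13×10⁻² m².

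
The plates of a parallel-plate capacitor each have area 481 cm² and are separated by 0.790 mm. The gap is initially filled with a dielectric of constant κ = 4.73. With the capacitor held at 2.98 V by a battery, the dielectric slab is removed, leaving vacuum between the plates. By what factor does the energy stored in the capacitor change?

Battery connected ⇒ V is held fixed.
C₂ = 0.211 C₁ and U = ½CV², so U₂/U₁ = C₂/C₁ = 0.211.

U₂/U₁ ≈ 0.211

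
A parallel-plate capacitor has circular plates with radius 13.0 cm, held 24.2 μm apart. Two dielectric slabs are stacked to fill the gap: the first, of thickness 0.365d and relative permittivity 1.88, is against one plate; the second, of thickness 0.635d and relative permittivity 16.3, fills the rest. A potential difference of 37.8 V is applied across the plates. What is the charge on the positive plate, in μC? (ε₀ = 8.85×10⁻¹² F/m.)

Q ≈ 3.15 μC

A = π(13.0 cm)² = 5.31×10⁻² m².
Stacked slabs ⇒ two capacitors in series, each with the full plate area.
C₁ = κ₁ε₀A/d₁ = 1.88 × 8.85×10⁻¹² × 5.31×10⁻² / 8.83×10⁻⁶ = 1.00×10⁻⁷ F.
C₂ = κ₂ε₀A/d₂ = 16.3 × 8.85×10⁻¹² × 5.31×10⁻² / 1.54×10⁻⁵ = 4.98×10⁻⁷ F.
C = (1/C₁ + 1/C₂)⁻¹ = 8.33×10⁻⁸ F.
Q = CV = 8.33×10⁻⁸ × 37.8 = 3.15×10⁻⁶ C.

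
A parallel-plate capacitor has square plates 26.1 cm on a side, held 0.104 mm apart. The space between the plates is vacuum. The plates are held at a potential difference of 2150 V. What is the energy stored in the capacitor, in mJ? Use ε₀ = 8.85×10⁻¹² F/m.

A = (26.1 cm)² = 6.81×10⁻² m².
C = ε₀A/d = 8.85×10⁻¹² × 6.81×10⁻² / 1.04×10⁻⁴ = 5.80×10⁻⁹ F.
U = ½CV² = ½ × 5.80×10⁻⁹ × (2150)² = 1.34×10⁻² J.

13.4 mJ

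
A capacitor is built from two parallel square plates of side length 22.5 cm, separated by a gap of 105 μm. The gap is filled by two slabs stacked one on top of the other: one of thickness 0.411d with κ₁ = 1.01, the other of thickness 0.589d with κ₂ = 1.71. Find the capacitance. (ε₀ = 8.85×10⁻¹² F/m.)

A = (22.5 cm)² = 5.06×10⁻² m².
Stacked slabs ⇒ two capacitors in series, each with the full plate area.
C₁ = κ₁ε₀A/d₁ = 1.01 × 8.85×10⁻¹² × 5.06×10⁻² / 4.32×10⁻⁵ = 1.05×10⁻⁸ F.
C₂ = κ₂ε₀A/d₂ = 1.71 × 8.85×10⁻¹² × 5.06×10⁻² / 6.18×10⁻⁵ = 1.24×10⁻⁸ F.
C = (1/C₁ + 1/C₂)⁻¹ = 5.68×10⁻⁹ F.

C ≈ 5.68 nF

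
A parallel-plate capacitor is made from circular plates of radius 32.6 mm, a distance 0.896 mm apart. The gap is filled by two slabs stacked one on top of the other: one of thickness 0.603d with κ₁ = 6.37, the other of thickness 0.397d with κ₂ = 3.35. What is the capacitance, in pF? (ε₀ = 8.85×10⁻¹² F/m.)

C ≈ 155 pF

A = π(32.6 mm)² = 3.34×10⁻³ m².
Stacked slabs ⇒ two capacitors in series, each with the full plate area.
C₁ = κ₁ε₀A/d₁ = 6.37 × 8.85×10⁻¹² × 3.34×10⁻³ / 5.40×10⁻⁴ = 3.48×10⁻¹⁰ F.
C₂ = κ₂ε₀A/d₂ = 3.35 × 8.85×10⁻¹² × 3.34×10⁻³ / 3.56×10⁻⁴ = 2.78×10⁻¹⁰ F.
C = (1/C₁ + 1/C₂)⁻¹ = 1.55×10⁻¹⁰ F.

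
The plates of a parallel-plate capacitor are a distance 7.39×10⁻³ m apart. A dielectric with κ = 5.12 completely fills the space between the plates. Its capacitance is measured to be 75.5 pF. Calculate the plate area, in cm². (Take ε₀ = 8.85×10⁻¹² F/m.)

A = Cd/(κε₀) = 7.55×10⁻¹¹ × 7.39×10⁻³ / (5.12 × 8.85×10⁻¹²) = 1.23×10⁻² m².

A ≈ 123 cm²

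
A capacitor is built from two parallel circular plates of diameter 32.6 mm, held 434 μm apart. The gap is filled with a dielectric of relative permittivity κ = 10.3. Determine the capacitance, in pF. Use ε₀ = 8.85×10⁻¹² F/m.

C ≈ 175 pF

A = π(32.6/2 mm)² = 8.35×10⁻⁴ m².
C = κε₀A/d = 10.3 × 8.85×10⁻¹² × 8.35×10⁻⁴ / 4.34×10⁻⁴ = 1.75×10⁻¹⁰ F.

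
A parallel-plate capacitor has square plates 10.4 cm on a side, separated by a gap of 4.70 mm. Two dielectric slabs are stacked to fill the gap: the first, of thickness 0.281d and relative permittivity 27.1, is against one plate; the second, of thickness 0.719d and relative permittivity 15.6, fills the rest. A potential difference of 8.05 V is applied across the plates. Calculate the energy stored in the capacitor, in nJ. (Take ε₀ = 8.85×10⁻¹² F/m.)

A = (10.4 cm)² = 1.08×10⁻² m².
Stacked slabs ⇒ two capacitors in series, each with the full plate area.
C₁ = κ₁ε₀A/d₁ = 27.1 × 8.85×10⁻¹² × 1.08×10⁻² / 1.32×10⁻³ = 1.96×10⁻⁹ F.
C₂ = κ₂ε₀A/d₂ = 15.6 × 8.85×10⁻¹² × 1.08×10⁻² / 3.38×10⁻³ = 4.42×10⁻¹⁰ F.
C = (1/C₁ + 1/C₂)⁻¹ = 3.61×10⁻¹⁰ F.
U = ½CV² = ½ × 3.61×10⁻¹⁰ × (8.05)² = 1.17×10⁻⁸ J.

11.7 nJ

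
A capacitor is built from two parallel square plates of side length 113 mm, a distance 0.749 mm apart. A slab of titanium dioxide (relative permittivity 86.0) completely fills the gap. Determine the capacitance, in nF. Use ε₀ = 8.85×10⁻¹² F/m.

A = (113 mm)² = 1.28×10⁻² m².
C = κε₀A/d = 86.0 × 8.85×10⁻¹² × 1.28×10⁻² / 7.49×10⁻⁴ = 1.30×10⁻⁸ F.

C ≈ 13.0 nF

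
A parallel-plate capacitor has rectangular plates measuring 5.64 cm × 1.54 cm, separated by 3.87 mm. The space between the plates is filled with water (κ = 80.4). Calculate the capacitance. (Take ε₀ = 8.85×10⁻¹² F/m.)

A = 5.64 × 1.54 cm² = 8.69×10⁻⁴ m².
C = κε₀A/d = 80.4 × 8.85×10⁻¹² × 8.69×10⁻⁴ / 3.87×10⁻³ = 1.60×10⁻¹⁰ F.

C ≈ 160 pF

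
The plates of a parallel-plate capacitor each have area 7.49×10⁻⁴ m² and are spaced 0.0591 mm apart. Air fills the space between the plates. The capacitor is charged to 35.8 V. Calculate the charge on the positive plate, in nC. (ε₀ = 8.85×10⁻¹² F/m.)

4.02 nC

C = ε₀A/d = 8.85×10⁻¹² × 7.49×10⁻⁴ / 5.91×10⁻⁵ = 1.12×10⁻¹⁰ F.
Q = CV = 1.12×10⁻¹⁰ × 35.8 = 4.02×10⁻⁹ C.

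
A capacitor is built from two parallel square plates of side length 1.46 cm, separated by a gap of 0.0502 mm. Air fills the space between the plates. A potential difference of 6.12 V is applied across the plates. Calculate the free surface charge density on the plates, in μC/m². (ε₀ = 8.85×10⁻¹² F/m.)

A = (1.46 cm)² = 2.13×10⁻⁴ m².
C = ε₀A/d = 8.85×10⁻¹² × 2.13×10⁻⁴ / 5.02×10⁻⁵ = 3.76×10⁻¹¹ F.
σ = Q/A = CV/A = 3.76×10⁻¹¹ × 6.12 / 2.13×10⁻⁴ = 1.08×10⁻⁶ C/m².

σ ≈ 1.08 μC/m²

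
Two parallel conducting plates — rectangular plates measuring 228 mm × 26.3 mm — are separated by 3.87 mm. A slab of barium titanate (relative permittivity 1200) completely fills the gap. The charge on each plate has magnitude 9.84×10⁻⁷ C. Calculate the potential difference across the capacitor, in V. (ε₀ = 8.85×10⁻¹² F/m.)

59.8 V

A = 228 × 26.3 mm² = 6.00×10⁻³ m².
C = κε₀A/d = 1200 × 8.85×10⁻¹² × 6.00×10⁻³ / 3.87×10⁻³ = 1.65×10⁻⁸ F.
V = Q/C = 9.84×10⁻⁷ / 1.65×10⁻⁸ = 59.8 V.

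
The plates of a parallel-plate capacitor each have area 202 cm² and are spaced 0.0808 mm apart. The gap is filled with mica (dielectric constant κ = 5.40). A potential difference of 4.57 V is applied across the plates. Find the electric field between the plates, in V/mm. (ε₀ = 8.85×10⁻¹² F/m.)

E = V/d = 4.57 / 8.08×10⁻⁵ = 5.66×10⁴ V/m.

56.6 V/mm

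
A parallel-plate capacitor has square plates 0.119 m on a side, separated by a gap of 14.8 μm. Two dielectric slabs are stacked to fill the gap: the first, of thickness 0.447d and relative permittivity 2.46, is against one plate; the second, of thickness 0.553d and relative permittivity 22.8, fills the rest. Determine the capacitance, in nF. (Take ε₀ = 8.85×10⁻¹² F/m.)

A = (0.119 m)² = 1.42×10⁻² m².
Stacked slabs ⇒ two capacitors in series, each with the full plate area.
C₁ = κ₁ε₀A/d₁ = 2.46 × 8.85×10⁻¹² × 1.42×10⁻² / 6.62×10⁻⁶ = 4.66×10⁻⁸ F.
C₂ = κ₂ε₀A/d₂ = 22.8 × 8.85×10⁻¹² × 1.42×10⁻² / 8.18×10⁻⁶ = 3.49×10⁻⁷ F.
C = (1/C₁ + 1/C₂)⁻¹ = 4.11×10⁻⁸ F.

C ≈ 41.1 nF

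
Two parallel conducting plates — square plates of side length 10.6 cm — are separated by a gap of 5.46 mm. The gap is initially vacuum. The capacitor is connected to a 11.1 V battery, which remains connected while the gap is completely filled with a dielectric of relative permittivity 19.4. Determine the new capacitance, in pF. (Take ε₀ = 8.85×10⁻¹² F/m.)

C ≈ 353 pF

A = (10.6 cm)² = 1.12×10⁻² m².
Initially C₁ = ε₀A/d = 8.85×10⁻¹² × 1.12×10⁻² / 5.46×10⁻³ = 1.82×10⁻¹¹ F.
C = κε₀A/d scales with κ, so C₂/C₁ = κ = 19.4.
C₂ = 19.4 × 1.82×10⁻¹¹ = 3.53×10⁻¹⁰ F.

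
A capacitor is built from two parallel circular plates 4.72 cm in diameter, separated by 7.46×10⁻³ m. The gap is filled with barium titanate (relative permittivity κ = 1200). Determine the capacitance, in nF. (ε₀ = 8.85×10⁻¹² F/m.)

A = π(4.72/2 cm)² = 1.75×10⁻³ m².
C = κε₀A/d = 1200 × 8.85×10⁻¹² × 1.75×10⁻³ / 7.46×10⁻³ = 2.49×10⁻⁹ F.

C ≈ 2.49 nF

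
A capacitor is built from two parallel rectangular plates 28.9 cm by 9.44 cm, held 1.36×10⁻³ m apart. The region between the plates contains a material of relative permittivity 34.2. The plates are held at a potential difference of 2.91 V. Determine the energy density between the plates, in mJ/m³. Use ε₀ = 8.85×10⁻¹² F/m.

u ≈ 0.693 mJ/m³

E = V/d = 2.91 / 1.36×10⁻³ = 2.14×10³ V/m.
u = ½κε₀E² = ½ × 34.2 × 8.85×10⁻¹² × (2.14×10³)² = 6.93×10⁻⁴ J/m³.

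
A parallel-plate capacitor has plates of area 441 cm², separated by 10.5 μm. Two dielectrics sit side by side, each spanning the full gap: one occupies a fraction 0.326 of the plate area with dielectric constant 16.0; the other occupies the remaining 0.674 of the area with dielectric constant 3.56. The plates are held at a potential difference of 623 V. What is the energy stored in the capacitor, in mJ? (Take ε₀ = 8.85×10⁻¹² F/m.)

U ≈ 54.9 mJ

A = 441 cm² = 4.41×10⁻² m².
Side-by-side slabs ⇒ two capacitors in parallel, each spanning the full gap.
C₁ = κ₁ε₀A₁/d = 16.0 × 8.85×10⁻¹² × 1.44×10⁻² / 1.05×10⁻⁵ = 1.94×10⁻⁷ F.
C₂ = κ₂ε₀A₂/d = 3.56 × 8.85×10⁻¹² × 2.97×10⁻² / 1.05×10⁻⁵ = 8.92×10⁻⁸ F.
C = C₁ + C₂ = 2.83×10⁻⁷ F.
U = ½CV² = ½ × 2.83×10⁻⁷ × (623)² = 5.49×10⁻² J.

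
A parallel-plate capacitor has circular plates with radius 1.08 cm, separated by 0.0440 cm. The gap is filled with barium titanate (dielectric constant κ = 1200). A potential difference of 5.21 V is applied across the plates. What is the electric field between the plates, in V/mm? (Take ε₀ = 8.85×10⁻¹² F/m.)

11.8 V/mm

E = V/d = 5.21 / 4.40×10⁻⁴ = 1.18×10⁴ V/m.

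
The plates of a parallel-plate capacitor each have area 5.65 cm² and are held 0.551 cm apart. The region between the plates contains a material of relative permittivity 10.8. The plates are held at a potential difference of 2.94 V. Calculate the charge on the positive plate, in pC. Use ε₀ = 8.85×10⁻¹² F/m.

28.8 pC

A = 5.65 cm² = 5.65×10⁻⁴ m².
C = κε₀A/d = 10.8 × 8.85×10⁻¹² × 5.65×10⁻⁴ / 5.51×10⁻³ = 9.80×10⁻¹² F.
Q = CV = 9.80×10⁻¹² × 2.94 = 2.88×10⁻¹¹ C.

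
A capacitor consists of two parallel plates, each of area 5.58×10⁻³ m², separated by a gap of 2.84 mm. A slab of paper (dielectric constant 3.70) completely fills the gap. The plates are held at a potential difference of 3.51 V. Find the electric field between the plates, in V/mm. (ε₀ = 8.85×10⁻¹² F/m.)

E = V/d = 3.51 / 2.84×10⁻³ = 1.24×10³ V/m.

1.24 V/mm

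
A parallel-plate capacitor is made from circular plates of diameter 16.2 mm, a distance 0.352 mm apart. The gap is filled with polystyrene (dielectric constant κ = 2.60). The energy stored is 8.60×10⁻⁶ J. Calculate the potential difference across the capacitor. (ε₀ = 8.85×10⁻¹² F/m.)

V ≈ 1.13 kV

A = π(16.2/2 mm)² = 2.06×10⁻⁴ m².
C = κε₀A/d = 2.60 × 8.85×10⁻¹² × 2.06×10⁻⁴ / 3.52×10⁻⁴ = 1.35×10⁻¹¹ F.
V = √(2U/C) = √(2 × 8.60×10⁻⁶ / 1.35×10⁻¹¹) = 1.13×10³ V.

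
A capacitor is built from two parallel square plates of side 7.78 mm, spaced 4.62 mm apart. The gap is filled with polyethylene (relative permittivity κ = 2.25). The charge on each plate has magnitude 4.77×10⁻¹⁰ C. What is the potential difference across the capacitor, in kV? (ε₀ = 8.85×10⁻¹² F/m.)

A = (7.78 mm)² = 6.05×10⁻⁵ m².
C = κε₀A/d = 2.25 × 8.85×10⁻¹² × 6.05×10⁻⁵ / 4.62×10⁻³ = 2.61×10⁻¹³ F.
V = Q/C = 4.77×10⁻¹⁰ / 2.61×10⁻¹³ = 1.83×10³ V.

V ≈ 1.83 kV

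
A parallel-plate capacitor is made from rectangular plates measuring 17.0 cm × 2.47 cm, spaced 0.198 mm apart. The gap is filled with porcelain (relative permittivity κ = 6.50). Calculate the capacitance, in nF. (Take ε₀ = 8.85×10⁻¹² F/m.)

C ≈ 1.22 nF

A = 17.0 × 2.47 cm² = 4.20×10⁻³ m².
C = κε₀A/d = 6.50 × 8.85×10⁻¹² × 4.20×10⁻³ / 1.98×10⁻⁴ = 1.22×10⁻⁹ F.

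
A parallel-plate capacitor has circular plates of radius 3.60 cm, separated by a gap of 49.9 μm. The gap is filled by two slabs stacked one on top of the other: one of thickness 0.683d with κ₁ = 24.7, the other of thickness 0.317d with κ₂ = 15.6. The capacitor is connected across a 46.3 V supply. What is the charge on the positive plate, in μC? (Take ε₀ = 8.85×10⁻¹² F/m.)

0.697 μC

A = π(3.60 cm)² = 4.07×10⁻³ m².
Stacked slabs ⇒ two capacitors in series, each with the full plate area.
C₁ = κ₁ε₀A/d₁ = 24.7 × 8.85×10⁻¹² × 4.07×10⁻³ / 3.41×10⁻⁵ = 2.61×10⁻⁸ F.
C₂ = κ₂ε₀A/d₂ = 15.6 × 8.85×10⁻¹² × 4.07×10⁻³ / 1.58×10⁻⁵ = 3.55×10⁻⁸ F.
C = (1/C₁ + 1/C₂)⁻¹ = 1.51×10⁻⁸ F.
Q = CV = 1.51×10⁻⁸ × 46.3 = 6.97×10⁻⁷ C.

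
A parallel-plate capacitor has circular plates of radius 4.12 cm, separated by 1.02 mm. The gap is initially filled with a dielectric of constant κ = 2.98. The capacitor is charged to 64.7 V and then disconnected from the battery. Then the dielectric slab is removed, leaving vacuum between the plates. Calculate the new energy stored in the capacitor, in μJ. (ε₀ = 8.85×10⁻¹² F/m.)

U ≈ 0.860 μJ

A = π(4.12 cm)² = 5.33×10⁻³ m².
Initially C₁ = κε₀A/d = 2.98 × 8.85×10⁻¹² × 5.33×10⁻³ / 1.02×10⁻³ = 1.38×10⁻¹⁰ F.
U₁ = 2.89×10⁻⁷ J.
Isolated ⇒ Q is held fixed. C₂ = 0.336 C₁ and U = Q²/(2C), so U₂/U₁ = C₁/C₂ = 2.98.
U₂ = 2.98 × 2.89×10⁻⁷ = 8.60×10⁻⁷ J.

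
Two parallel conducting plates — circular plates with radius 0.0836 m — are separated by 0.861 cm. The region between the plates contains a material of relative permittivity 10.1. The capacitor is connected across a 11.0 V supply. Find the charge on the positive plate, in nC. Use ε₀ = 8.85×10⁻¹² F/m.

2.51 nC

A = π(0.0836 m)² = 2.20×10⁻² m².
C = κε₀A/d = 10.1 × 8.85×10⁻¹² × 2.20×10⁻² / 8.61×10⁻³ = 2.28×10⁻¹⁰ F.
Q = CV = 2.28×10⁻¹⁰ × 11.0 = 2.51×10⁻⁹ C.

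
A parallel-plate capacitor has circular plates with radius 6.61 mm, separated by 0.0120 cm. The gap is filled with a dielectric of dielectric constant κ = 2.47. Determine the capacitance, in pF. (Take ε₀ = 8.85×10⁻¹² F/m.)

A = π(6.61 mm)² = 1.37×10⁻⁴ m².
C = κε₀A/d = 2.47 × 8.85×10⁻¹² × 1.37×10⁻⁴ / 1.20×10⁻⁴ = 2.50×10⁻¹¹ F.

25.0 pF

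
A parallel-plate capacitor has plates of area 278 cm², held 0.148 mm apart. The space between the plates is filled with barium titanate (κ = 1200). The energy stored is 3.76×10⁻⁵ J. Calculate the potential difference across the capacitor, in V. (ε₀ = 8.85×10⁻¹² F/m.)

A = 278 cm² = 2.78×10⁻² m².
C = κε₀A/d = 1200 × 8.85×10⁻¹² × 2.78×10⁻² / 1.48×10⁻⁴ = 1.99×10⁻⁶ F.
V = √(2U/C) = √(2 × 3.76×10⁻⁵ / 1.99×10⁻⁶) = 6.14 V.

6.14 V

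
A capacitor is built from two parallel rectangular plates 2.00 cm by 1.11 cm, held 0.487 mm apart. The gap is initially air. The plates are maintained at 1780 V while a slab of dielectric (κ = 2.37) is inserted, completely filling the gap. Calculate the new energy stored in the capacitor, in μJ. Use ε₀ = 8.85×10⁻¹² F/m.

15.1 μJ

A = 2.00 × 1.11 cm² = 2.22×10⁻⁴ m².
Initially C₁ = ε₀A/d = 8.85×10⁻¹² × 2.22×10⁻⁴ / 4.87×10⁻⁴ = 4.03×10⁻¹² F.
U₁ = 6.39×10⁻⁶ J.
Battery connected ⇒ V is held fixed. C₂ = 2.37 C₁ and U = ½CV², so U₂/U₁ = C₂/C₁ = 2.37.
U₂ = 2.37 × 6.39×10⁻⁶ = 1.51×10⁻⁵ J.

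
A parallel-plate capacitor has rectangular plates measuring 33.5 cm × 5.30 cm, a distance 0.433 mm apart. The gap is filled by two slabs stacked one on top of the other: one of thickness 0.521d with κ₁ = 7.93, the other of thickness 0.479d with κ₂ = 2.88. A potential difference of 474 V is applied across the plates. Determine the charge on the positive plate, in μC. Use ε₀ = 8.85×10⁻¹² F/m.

A = 33.5 × 5.30 cm² = 1.78×10⁻² m².
Stacked slabs ⇒ two capacitors in series, each with the full plate area.
C₁ = κ₁ε₀A/d₁ = 7.93 × 8.85×10⁻¹² × 1.78×10⁻² / 2.26×10⁻⁴ = 5.52×10⁻⁹ F.
C₂ = κ₂ε₀A/d₂ = 2.88 × 8.85×10⁻¹² × 1.78×10⁻² / 2.07×10⁻⁴ = 2.18×10⁻⁹ F.
C = (1/C₁ + 1/C₂)⁻¹ = 1.56×10⁻⁹ F.
Q = CV = 1.56×10⁻⁹ × 474 = 7.41×10⁻⁷ C.

0.741 μC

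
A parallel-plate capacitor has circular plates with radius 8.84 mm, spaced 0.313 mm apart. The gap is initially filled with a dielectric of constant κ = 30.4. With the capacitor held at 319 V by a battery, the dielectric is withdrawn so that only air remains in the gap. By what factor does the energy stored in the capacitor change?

Battery connected ⇒ V is held fixed.
C₂ = 0.0329 C₁ and U = ½CV², so U₂/U₁ = C₂/C₁ = 0.0329.

U₂/U₁ ≈ 0.0329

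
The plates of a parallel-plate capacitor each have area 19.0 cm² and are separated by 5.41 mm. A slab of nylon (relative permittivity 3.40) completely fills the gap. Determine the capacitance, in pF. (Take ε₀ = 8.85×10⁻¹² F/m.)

C ≈ 10.6 pF

A = 19.0 cm² = 1.90×10⁻³ m².
C = κε₀A/d = 3.40 × 8.85×10⁻¹² × 1.90×10⁻³ / 5.41×10⁻³ = 1.06×10⁻¹¹ F.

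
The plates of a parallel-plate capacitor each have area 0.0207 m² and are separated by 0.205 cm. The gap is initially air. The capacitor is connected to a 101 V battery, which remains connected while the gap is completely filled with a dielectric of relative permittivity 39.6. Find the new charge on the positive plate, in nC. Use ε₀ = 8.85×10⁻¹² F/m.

Initially C₁ = ε₀A/d = 8.85×10⁻¹² × 2.07×10⁻² / 2.05×10⁻³ = 8.94×10⁻¹¹ F.
Q₁ = 9.03×10⁻⁹ C.
Battery connected ⇒ V is held fixed. C₂ = 39.6 C₁ and Q = CV, so Q₂/Q₁ = C₂/C₁ = 39.6.
Q₂ = 39.6 × 9.03×10⁻⁹ = 3.57×10⁻⁷ C.

357 nC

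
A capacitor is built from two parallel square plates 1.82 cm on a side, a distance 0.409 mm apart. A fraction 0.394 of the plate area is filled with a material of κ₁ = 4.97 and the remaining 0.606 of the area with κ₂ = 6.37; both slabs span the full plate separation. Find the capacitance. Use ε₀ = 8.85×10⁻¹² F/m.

C ≈ 41.7 pF

A = (1.82 cm)² = 3.31×10⁻⁴ m².
Side-by-side slabs ⇒ two capacitors in parallel, each spanning the full gap.
C₁ = κ₁ε₀A₁/d = 4.97 × 8.85×10⁻¹² × 1.31×10⁻⁴ / 4.09×10⁻⁴ = 1.40×10⁻¹¹ F.
C₂ = κ₂ε₀A₂/d = 6.37 × 8.85×10⁻¹² × 2.01×10⁻⁴ / 4.09×10⁻⁴ = 2.77×10⁻¹¹ F.
C = C₁ + C₂ = 4.17×10⁻¹¹ F.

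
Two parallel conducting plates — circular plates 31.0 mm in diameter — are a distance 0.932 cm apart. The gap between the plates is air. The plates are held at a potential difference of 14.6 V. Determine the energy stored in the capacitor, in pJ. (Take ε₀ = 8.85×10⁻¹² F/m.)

76.4 pJ

A = π(31.0/2 mm)² = 7.55×10⁻⁴ m².
C = ε₀A/d = 8.85×10⁻¹² × 7.55×10⁻⁴ / 9.32×10⁻³ = 7.17×10⁻¹³ F.
U = ½CV² = ½ × 7.17×10⁻¹³ × (14.6)² = 7.64×10⁻¹¹ J.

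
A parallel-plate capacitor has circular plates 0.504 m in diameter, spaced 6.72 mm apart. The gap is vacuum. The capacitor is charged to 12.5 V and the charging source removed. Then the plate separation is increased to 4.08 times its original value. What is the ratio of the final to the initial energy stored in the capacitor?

Isolated ⇒ Q is held fixed.
C₂ = 0.245 C₁ and U = Q²/(2C), so U₂/U₁ = C₁/C₂ = 4.08.

U₂/U₁ ≈ 4.08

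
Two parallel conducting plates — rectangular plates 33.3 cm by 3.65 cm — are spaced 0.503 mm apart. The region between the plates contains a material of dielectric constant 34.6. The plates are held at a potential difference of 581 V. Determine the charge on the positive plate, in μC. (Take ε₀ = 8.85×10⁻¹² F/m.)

4.30 μC

A = 33.3 × 3.65 cm² = 1.22×10⁻² m².
C = κε₀A/d = 34.6 × 8.85×10⁻¹² × 1.22×10⁻² / 5.03×10⁻⁴ = 7.40×10⁻⁹ F.
Q = CV = 7.40×10⁻⁹ × 581 = 4.30×10⁻⁶ C.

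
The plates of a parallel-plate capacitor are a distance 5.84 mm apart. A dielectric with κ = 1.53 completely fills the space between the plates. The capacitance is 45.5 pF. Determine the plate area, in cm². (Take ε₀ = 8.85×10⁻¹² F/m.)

A = Cd/(κε₀) = 4.55×10⁻¹¹ × 5.84×10⁻³ / (1.53 × 8.85×10⁻¹²) = 1.96×10⁻² m².

A ≈ 196 cm²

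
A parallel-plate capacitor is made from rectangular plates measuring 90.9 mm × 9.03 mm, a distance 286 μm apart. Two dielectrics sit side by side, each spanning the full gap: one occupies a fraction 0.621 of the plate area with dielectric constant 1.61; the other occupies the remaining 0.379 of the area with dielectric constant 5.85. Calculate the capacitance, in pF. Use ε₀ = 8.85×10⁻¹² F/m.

C ≈ 81.7 pF

A = 90.9 × 9.03 mm² = 8.21×10⁻⁴ m².
Side-by-side slabs ⇒ two capacitors in parallel, each spanning the full gap.
C₁ = κ₁ε₀A₁/d = 1.61 × 8.85×10⁻¹² × 5.10×10⁻⁴ / 2.86×10⁻⁴ = 2.54×10⁻¹¹ F.
C₂ = κ₂ε₀A₂/d = 5.85 × 8.85×10⁻¹² × 3.11×10⁻⁴ / 2.86×10⁻⁴ = 5.63×10⁻¹¹ F.
C = C₁ + C₂ = 8.17×10⁻¹¹ F.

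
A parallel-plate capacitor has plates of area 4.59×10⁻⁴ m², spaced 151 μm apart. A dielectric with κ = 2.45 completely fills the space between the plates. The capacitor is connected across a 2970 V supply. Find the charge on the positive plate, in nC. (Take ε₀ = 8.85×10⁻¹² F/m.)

C = κε₀A/d = 2.45 × 8.85×10⁻¹² × 4.59×10⁻⁴ / 1.51×10⁻⁴ = 6.59×10⁻¹¹ F.
Q = CV = 6.59×10⁻¹¹ × 2970 = 1.96×10⁻⁷ C.

196 nC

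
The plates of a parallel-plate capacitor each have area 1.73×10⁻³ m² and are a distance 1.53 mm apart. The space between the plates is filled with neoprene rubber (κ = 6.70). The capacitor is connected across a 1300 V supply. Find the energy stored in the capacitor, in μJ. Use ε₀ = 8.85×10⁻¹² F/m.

C = κε₀A/d = 6.70 × 8.85×10⁻¹² × 1.73×10⁻³ / 1.53×10⁻³ = 6.70×10⁻¹¹ F.
U = ½CV² = ½ × 6.70×10⁻¹¹ × (1300)² = 5.67×10⁻⁵ J.

56.7 μJ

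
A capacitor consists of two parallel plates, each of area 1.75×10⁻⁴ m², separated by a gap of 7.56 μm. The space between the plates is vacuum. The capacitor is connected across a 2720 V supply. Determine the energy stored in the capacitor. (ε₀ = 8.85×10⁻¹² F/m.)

C = ε₀A/d = 8.85×10⁻¹² × 1.75×10⁻⁴ / 7.56×10⁻⁶ = 2.05×10⁻¹⁰ F.
U = ½CV² = ½ × 2.05×10⁻¹⁰ × (2720)² = 7.58×10⁻⁴ J.

U ≈ 0.758 mJ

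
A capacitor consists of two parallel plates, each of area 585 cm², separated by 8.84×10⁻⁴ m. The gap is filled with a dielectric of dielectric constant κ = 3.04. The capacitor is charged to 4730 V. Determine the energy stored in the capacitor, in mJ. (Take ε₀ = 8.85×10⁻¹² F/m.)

19.9 mJ

A = 585 cm² = 5.85×10⁻² m².
C = κε₀A/d = 3.04 × 8.85×10⁻¹² × 5.85×10⁻² / 8.84×10⁻⁴ = 1.78×10⁻⁹ F.
U = ½CV² = ½ × 1.78×10⁻⁹ × (4730)² = 1.99×10⁻² J.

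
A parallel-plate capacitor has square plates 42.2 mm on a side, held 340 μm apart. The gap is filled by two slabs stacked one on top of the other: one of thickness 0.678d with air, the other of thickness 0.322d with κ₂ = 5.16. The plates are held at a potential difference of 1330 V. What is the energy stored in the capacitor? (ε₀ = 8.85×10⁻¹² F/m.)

A = (42.2 mm)² = 1.78×10⁻³ m².
Stacked slabs ⇒ two capacitors in series, each with the full plate area.
C₁ = κ₁ε₀A/d₁ = 1.00 × 8.85×10⁻¹² × 1.78×10⁻³ / 2.31×10⁻⁴ = 6.84×10⁻¹¹ F.
C₂ = κ₂ε₀A/d₂ = 5.16 × 8.85×10⁻¹² × 1.78×10⁻³ / 1.09×10⁻⁴ = 7.43×10⁻¹⁰ F.
C = (1/C₁ + 1/C₂)⁻¹ = 6.26×10⁻¹¹ F.
U = ½CV² = ½ × 6.26×10⁻¹¹ × (1330)² = 5.54×10⁻⁵ J.

U ≈ 55.4 μJ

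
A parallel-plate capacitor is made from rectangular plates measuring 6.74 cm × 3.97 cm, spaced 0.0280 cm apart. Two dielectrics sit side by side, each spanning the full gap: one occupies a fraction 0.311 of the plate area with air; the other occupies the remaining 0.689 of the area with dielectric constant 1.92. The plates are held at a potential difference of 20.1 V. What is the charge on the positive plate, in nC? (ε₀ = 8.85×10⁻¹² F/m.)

Q ≈ 2.78 nC

A = 6.74 × 3.97 cm² = 2.68×10⁻³ m².
Side-by-side slabs ⇒ two capacitors in parallel, each spanning the full gap.
C₁ = κ₁ε₀A₁/d = 1.00 × 8.85×10⁻¹² × 8.32×10⁻⁴ / 2.80×10⁻⁴ = 2.63×10⁻¹¹ F.
C₂ = κ₂ε₀A₂/d = 1.92 × 8.85×10⁻¹² × 1.84×10⁻³ / 2.80×10⁻⁴ = 1.12×10⁻¹⁰ F.
C = C₁ + C₂ = 1.38×10⁻¹⁰ F.
Q = CV = 1.38×10⁻¹⁰ × 20.1 = 2.78×10⁻⁹ C.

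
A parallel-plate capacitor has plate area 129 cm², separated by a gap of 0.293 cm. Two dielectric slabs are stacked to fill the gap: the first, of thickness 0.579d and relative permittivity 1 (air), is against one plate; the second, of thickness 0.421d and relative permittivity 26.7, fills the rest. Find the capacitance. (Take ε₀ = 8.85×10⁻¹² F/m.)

C ≈ 65.5 pF

A = 129 cm² = 1.29×10⁻² m².
Stacked slabs ⇒ two capacitors in series, each with the full plate area.
C₁ = κ₁ε₀A/d₁ = 1.00 × 8.85×10⁻¹² × 1.29×10⁻² / 1.70×10⁻³ = 6.73×10⁻¹¹ F.
C₂ = κ₂ε₀A/d₂ = 26.7 × 8.85×10⁻¹² × 1.29×10⁻² / 1.23×10⁻³ = 2.47×10⁻⁹ F.
C = (1/C₁ + 1/C₂)⁻¹ = 6.55×10⁻¹¹ F.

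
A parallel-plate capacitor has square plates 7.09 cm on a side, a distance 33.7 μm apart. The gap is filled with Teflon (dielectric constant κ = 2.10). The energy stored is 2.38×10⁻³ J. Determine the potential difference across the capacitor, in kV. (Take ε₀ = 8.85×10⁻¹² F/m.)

1.31 kV

A = (7.09 cm)² = 5.03×10⁻³ m².
C = κε₀A/d = 2.10 × 8.85×10⁻¹² × 5.03×10⁻³ / 3.37×10⁻⁵ = 2.77×10⁻⁹ F.
V = √(2U/C) = √(2 × 2.38×10⁻³ / 2.77×10⁻⁹) = 1.31×10³ V.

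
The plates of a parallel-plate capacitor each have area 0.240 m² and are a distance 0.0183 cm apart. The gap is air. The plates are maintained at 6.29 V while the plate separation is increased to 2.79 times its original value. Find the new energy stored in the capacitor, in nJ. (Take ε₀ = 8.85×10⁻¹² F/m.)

U ≈ 82.3 nJ

Initially C₁ = ε₀A/d = 8.85×10⁻¹² × 0.240 / 1.83×10⁻⁴ = 1.16×10⁻⁸ F.
U₁ = 2.30×10⁻⁷ J.
Battery connected ⇒ V is held fixed. C₂ = 0.358 C₁ and U = ½CV², so U₂/U₁ = C₂/C₁ = 0.358.
U₂ = 0.358 × 2.30×10⁻⁷ = 8.23×10⁻⁸ J.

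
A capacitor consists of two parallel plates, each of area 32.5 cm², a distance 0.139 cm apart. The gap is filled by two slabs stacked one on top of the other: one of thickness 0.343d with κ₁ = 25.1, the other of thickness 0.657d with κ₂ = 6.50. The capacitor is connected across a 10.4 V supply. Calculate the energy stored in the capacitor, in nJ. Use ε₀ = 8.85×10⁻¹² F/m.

U ≈ 9.75 nJ

A = 32.5 cm² = 3.25×10⁻³ m².
Stacked slabs ⇒ two capacitors in series, each with the full plate area.
C₁ = κ₁ε₀A/d₁ = 25.1 × 8.85×10⁻¹² × 3.25×10⁻³ / 4.77×10⁻⁴ = 1.51×10⁻⁹ F.
C₂ = κ₂ε₀A/d₂ = 6.50 × 8.85×10⁻¹² × 3.25×10⁻³ / 9.13×10⁻⁴ = 2.05×10⁻¹⁰ F.
C = (1/C₁ + 1/C₂)⁻¹ = 1.80×10⁻¹⁰ F.
U = ½CV² = ½ × 1.80×10⁻¹⁰ × (10.4)² = 9.75×10⁻⁹ J.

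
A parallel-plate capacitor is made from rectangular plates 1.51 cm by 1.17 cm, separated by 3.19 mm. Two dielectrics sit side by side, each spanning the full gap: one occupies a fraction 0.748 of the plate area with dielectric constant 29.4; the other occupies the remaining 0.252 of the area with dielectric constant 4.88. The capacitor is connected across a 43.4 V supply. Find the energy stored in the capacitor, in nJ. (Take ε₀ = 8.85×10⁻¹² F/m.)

10.7 nJ

A = 1.51 × 1.17 cm² = 1.77×10⁻⁴ m².
Side-by-side slabs ⇒ two capacitors in parallel, each spanning the full gap.
C₁ = κ₁ε₀A₁/d = 29.4 × 8.85×10⁻¹² × 1.32×10⁻⁴ / 3.19×10⁻³ = 1.08×10⁻¹¹ F.
C₂ = κ₂ε₀A₂/d = 4.88 × 8.85×10⁻¹² × 4.45×10⁻⁵ / 3.19×10⁻³ = 6.03×10⁻¹³ F.
C = C₁ + C₂ = 1.14×10⁻¹¹ F.
U = ½CV² = ½ × 1.14×10⁻¹¹ × (43.4)² = 1.07×10⁻⁸ J.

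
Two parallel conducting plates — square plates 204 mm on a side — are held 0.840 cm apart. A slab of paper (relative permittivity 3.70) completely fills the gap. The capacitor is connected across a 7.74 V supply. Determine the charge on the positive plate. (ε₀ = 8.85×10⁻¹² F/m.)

A = (204 mm)² = 4.16×10⁻² m².
C = κε₀A/d = 3.70 × 8.85×10⁻¹² × 4.16×10⁻² / 8.40×10⁻³ = 1.62×10⁻¹⁰ F.
Q = CV = 1.62×10⁻¹⁰ × 7.74 = 1.26×10⁻⁹ C.

1.26 nC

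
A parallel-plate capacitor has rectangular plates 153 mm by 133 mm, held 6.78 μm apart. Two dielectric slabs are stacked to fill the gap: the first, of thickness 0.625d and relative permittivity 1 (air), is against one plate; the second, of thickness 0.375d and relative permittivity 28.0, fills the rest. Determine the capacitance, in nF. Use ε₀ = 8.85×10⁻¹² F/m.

A = 153 × 133 mm² = 2.03×10⁻² m².
Stacked slabs ⇒ two capacitors in series, each with the full plate area.
C₁ = κ₁ε₀A/d₁ = 1.00 × 8.85×10⁻¹² × 2.03×10⁻² / 4.24×10⁻⁶ = 4.25×10⁻⁸ F.
C₂ = κ₂ε₀A/d₂ = 28.0 × 8.85×10⁻¹² × 2.03×10⁻² / 2.54×10⁻⁶ = 1.98×10⁻⁶ F.
C = (1/C₁ + 1/C₂)⁻¹ = 4.16×10⁻⁸ F.

C ≈ 41.6 nF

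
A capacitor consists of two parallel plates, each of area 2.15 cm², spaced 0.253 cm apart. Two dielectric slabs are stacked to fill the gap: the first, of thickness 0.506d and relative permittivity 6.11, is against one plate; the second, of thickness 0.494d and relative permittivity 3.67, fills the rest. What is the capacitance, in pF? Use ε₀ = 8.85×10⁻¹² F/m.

C ≈ 3.46 pF

A = 2.15 cm² = 2.15×10⁻⁴ m².
Stacked slabs ⇒ two capacitors in series, each with the full plate area.
C₁ = κ₁ε₀A/d₁ = 6.11 × 8.85×10⁻¹² × 2.15×10⁻⁴ / 1.28×10⁻³ = 9.08×10⁻¹² F.
C₂ = κ₂ε₀A/d₂ = 3.67 × 8.85×10⁻¹² × 2.15×10⁻⁴ / 1.25×10⁻³ = 5.59×10⁻¹² F.
C = (1/C₁ + 1/C₂)⁻¹ = 3.46×10⁻¹² F.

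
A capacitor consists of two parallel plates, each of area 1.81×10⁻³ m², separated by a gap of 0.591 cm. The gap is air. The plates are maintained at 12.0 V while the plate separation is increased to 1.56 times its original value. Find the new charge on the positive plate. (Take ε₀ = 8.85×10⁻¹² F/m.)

Q ≈ 20.8 pC

Initially C₁ = ε₀A/d = 8.85×10⁻¹² × 1.81×10⁻³ / 5.91×10⁻³ = 2.71×10⁻¹² F.
Q₁ = 3.25×10⁻¹¹ C.
Battery connected ⇒ V is held fixed. C₂ = 0.641 C₁ and Q = CV, so Q₂/Q₁ = C₂/C₁ = 0.641.
Q₂ = 0.641 × 3.25×10⁻¹¹ = 2.08×10⁻¹¹ C.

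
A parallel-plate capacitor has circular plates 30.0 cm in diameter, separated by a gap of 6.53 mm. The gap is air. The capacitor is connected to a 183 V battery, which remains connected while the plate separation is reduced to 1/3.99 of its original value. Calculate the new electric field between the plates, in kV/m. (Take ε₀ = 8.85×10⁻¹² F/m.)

A = π(30.0/2 cm)² = 7.07×10⁻² m².
Initially C₁ = ε₀A/d = 8.85×10⁻¹² × 7.07×10⁻² / 6.53×10⁻³ = 9.58×10⁻¹¹ F.
E₁ = 2.80×10⁴ V/m.
Battery connected ⇒ V is held fixed. E = V/d, so E₂/E₁ = d₁/d₂ = 3.99.
E₂ = 3.99 × 2.80×10⁴ = 1.12×10⁵ V/m.

112 kV/m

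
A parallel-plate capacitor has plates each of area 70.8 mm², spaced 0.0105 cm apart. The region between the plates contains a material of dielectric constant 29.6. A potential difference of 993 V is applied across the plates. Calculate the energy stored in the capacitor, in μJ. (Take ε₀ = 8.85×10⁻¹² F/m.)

A = 70.8 mm² = 7.08×10⁻⁵ m².
C = κε₀A/d = 29.6 × 8.85×10⁻¹² × 7.08×10⁻⁵ / 1.05×10⁻⁴ = 1.77×10⁻¹⁰ F.
U = ½CV² = ½ × 1.77×10⁻¹⁰ × (993)² = 8.71×10⁻⁵ J.

U ≈ 87.1 μJ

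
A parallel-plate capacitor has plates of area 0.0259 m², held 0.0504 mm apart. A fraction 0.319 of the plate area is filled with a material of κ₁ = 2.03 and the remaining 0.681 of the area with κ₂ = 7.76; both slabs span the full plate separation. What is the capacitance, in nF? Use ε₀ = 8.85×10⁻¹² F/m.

Side-by-side slabs ⇒ two capacitors in parallel, each spanning the full gap.
C₁ = κ₁ε₀A₁/d = 2.03 × 8.85×10⁻¹² × 8.26×10⁻³ / 5.04×10⁻⁵ = 2.95×10⁻⁹ F.
C₂ = κ₂ε₀A₂/d = 7.76 × 8.85×10⁻¹² × 1.76×10⁻² / 5.04×10⁻⁵ = 2.40×10⁻⁸ F.
C = C₁ + C₂ = 2.70×10⁻⁸ F.

C ≈ 27.0 nF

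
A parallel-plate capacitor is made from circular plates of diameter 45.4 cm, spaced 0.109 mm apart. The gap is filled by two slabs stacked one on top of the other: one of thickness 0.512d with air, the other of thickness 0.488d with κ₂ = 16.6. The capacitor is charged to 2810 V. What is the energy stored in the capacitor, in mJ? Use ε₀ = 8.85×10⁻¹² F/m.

95.8 mJ

A = π(45.4/2 cm)² = 0.162 m².
Stacked slabs ⇒ two capacitors in series, each with the full plate area.
C₁ = κ₁ε₀A/d₁ = 1.00 × 8.85×10⁻¹² × 0.162 / 5.58×10⁻⁵ = 2.57×10⁻⁸ F.
C₂ = κ₂ε₀A/d₂ = 16.6 × 8.85×10⁻¹² × 0.162 / 5.32×10⁻⁵ = 4.47×10⁻⁷ F.
C = (1/C₁ + 1/C₂)⁻¹ = 2.43×10⁻⁸ F.
U = ½CV² = ½ × 2.43×10⁻⁸ × (2810)² = 9.58×10⁻² J.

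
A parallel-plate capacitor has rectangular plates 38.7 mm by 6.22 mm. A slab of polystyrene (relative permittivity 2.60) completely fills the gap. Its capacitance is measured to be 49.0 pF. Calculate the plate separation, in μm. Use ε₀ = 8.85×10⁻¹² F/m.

A = 38.7 × 6.22 mm² = 2.41×10⁻⁴ m².
d = κε₀A/C = 2.60 × 8.85×10⁻¹² × 2.41×10⁻⁴ / 4.90×10⁻¹¹ = 1.13×10⁻⁴ m.

113 μm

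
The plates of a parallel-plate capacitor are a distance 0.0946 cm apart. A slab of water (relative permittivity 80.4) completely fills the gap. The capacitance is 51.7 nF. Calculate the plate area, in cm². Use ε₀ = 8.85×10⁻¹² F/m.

687 cm²

A = Cd/(κε₀) = 5.17×10⁻⁸ × 9.46×10⁻⁴ / (80.4 × 8.85×10⁻¹²) = 6.87×10⁻² m².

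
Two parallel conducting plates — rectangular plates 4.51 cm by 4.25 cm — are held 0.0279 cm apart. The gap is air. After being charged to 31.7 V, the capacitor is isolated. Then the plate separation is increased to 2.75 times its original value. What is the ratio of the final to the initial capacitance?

0.364

C = ε₀A/d scales as 1/d, so C₂/C₁ = d₁/d₂ = 1/2.75 = 0.364.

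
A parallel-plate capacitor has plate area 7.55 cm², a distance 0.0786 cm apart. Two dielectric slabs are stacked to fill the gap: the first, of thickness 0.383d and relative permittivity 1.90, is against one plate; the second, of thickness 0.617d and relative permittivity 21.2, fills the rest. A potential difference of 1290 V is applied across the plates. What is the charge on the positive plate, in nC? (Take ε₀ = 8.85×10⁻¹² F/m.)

Q ≈ 47.5 nC

A = 7.55 cm² = 7.55×10⁻⁴ m².
Stacked slabs ⇒ two capacitors in series, each with the full plate area.
C₁ = κ₁ε₀A/d₁ = 1.90 × 8.85×10⁻¹² × 7.55×10⁻⁴ / 3.01×10⁻⁴ = 4.22×10⁻¹¹ F.
C₂ = κ₂ε₀A/d₂ = 21.2 × 8.85×10⁻¹² × 7.55×10⁻⁴ / 4.85×10⁻⁴ = 2.92×10⁻¹⁰ F.
C = (1/C₁ + 1/C₂)⁻¹ = 3.69×10⁻¹¹ F.
Q = CV = 3.69×10⁻¹¹ × 1290 = 4.75×10⁻⁸ C.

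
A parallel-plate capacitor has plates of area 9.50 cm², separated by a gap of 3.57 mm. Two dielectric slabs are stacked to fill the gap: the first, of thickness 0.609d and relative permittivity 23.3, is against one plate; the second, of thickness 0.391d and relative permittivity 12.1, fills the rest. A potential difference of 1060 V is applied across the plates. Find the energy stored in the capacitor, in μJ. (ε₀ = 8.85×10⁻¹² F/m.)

A = 9.50 cm² = 9.50×10⁻⁴ m².
Stacked slabs ⇒ two capacitors in series, each with the full plate area.
C₁ = κ₁ε₀A/d₁ = 23.3 × 8.85×10⁻¹² × 9.50×10⁻⁴ / 2.17×10⁻³ = 9.01×10⁻¹¹ F.
C₂ = κ₂ε₀A/d₂ = 12.1 × 8.85×10⁻¹² × 9.50×10⁻⁴ / 1.40×10⁻³ = 7.29×10⁻¹¹ F.
C = (1/C₁ + 1/C₂)⁻¹ = 4.03×10⁻¹¹ F.
U = ½CV² = ½ × 4.03×10⁻¹¹ × (1060)² = 2.26×10⁻⁵ J.

U ≈ 22.6 μJ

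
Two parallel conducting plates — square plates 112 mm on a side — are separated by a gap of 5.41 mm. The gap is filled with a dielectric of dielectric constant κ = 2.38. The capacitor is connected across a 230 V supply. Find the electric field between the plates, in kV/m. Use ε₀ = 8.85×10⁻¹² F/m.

E = V/d = 230 / 5.41×10⁻³ = 4.25×10⁴ V/m.

E ≈ 42.5 kV/m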